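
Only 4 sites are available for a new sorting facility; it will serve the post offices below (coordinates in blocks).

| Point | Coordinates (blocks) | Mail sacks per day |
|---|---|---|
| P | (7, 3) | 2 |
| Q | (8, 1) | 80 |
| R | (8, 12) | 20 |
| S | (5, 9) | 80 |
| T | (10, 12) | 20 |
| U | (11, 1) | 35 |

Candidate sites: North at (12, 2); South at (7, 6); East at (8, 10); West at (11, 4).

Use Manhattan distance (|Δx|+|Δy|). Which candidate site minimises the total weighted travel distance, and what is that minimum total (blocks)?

South, total 1521 blocks

Total weighted distance at each candidate:
  North (12, 2): total = 2122
  South (7, 6): total = 1521
  East (8, 10): total = 1596
  West (11, 4): total = 1875
Minimum is at South with total 1521 blocks.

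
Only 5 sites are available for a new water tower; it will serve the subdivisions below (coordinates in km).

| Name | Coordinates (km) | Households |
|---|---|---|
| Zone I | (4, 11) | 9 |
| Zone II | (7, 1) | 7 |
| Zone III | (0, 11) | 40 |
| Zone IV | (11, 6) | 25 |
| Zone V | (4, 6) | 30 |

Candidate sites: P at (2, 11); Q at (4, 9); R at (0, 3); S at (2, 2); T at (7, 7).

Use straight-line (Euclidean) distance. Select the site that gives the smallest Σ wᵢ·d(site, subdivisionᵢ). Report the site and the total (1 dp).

Q, total 537.1 km

Total weighted distance at each candidate:
  P (2, 11): total = 595.2
  Q (4, 9): total = 537.1
  R (0, 3): total = 886.5
  S (2, 2): total = 867.8
  T (7, 7): total = 607.4
Minimum is at Q with total 537.1 km.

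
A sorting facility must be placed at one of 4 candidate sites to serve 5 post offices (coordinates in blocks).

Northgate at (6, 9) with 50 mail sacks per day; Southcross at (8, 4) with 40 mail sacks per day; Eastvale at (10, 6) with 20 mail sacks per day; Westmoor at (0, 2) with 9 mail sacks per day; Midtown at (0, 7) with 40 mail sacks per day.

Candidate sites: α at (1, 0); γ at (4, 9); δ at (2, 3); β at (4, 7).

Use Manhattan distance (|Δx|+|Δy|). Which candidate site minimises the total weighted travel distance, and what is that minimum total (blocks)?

β, total 861 blocks

Total weighted distance at each candidate:
  α (1, 0): total = 1787
  γ (4, 9): total = 979
  δ (2, 3): total = 1267
  β (4, 7): total = 861
Minimum is at β with total 861 blocks.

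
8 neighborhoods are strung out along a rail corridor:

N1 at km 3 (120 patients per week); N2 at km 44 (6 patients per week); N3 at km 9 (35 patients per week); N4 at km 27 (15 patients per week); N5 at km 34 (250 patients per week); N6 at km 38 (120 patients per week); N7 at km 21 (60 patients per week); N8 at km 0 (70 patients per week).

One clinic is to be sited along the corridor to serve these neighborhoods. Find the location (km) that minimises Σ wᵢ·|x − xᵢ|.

For a sum of weighted absolute distances on a line, the optimum is the weighted median (not the mean). Total weight W = 676; half-weight = 338.
Sort by position and accumulate weight:
  km 0 (N8, w=70) → cum 70
  km 3 (N1, w=120) → cum 190
  km 9 (N3, w=35) → cum 225
  km 21 (N7, w=60) → cum 285
  km 27 (N4, w=15) → cum 300
  km 34 (N5, w=250) → cum 550  ≥ 338 → median here
  km 38 (N6, w=120) → cum 670
  km 44 (N2, w=6) → cum 676
Optimal location: km 34.

x = 34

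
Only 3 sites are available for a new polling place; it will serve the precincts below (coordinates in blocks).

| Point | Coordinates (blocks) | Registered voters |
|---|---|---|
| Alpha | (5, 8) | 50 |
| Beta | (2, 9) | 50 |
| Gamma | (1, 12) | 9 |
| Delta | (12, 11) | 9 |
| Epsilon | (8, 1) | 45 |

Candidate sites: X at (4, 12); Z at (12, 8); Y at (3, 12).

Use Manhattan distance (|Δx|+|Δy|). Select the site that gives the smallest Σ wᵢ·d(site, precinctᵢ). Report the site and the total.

Total weighted distance at each candidate:
  X (4, 12): total = 1283
  Z (12, 8): total = 1557
  Y (3, 12): total = 1328
Minimum is at X with total 1283 blocks.

X, total 1283 blocks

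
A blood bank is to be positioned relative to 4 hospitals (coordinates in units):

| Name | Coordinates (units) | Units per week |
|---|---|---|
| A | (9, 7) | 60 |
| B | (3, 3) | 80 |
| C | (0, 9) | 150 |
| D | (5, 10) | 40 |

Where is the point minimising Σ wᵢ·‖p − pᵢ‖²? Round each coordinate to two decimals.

The minimiser of Σwᵢ‖p−pᵢ‖² is the weighted centroid p* = (Σwᵢpᵢ)/(Σwᵢ).
Σwᵢ = 330.
Σwᵢxᵢ = 60·9 + 80·3 + 150·0 + 40·5 = 980.
Σwᵢyᵢ = 60·7 + 80·3 + 150·9 + 40·10 = 2410.
x* = 980/330 = 2.97, y* = 2410/330 = 7.30.

(2.97, 7.30)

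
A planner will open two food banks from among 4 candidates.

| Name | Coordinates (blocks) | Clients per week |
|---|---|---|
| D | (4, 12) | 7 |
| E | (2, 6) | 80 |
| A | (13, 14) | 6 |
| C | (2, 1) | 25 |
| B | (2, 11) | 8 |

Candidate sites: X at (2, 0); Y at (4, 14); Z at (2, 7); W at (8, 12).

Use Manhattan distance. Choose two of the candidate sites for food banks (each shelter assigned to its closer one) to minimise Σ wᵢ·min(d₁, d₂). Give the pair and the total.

{X, Z}, total 294

Evaluate every pair (each demand assigned to the nearer of the two):
  {X, Z}: total = 294
  {Y, Z}: total = 330
  {Z, W}: total = 332
  {X, Y}: total = 613
  {X, W}: total = 631
  {Y, W}: total = 1271
Best pair: {X, Z} with total 294.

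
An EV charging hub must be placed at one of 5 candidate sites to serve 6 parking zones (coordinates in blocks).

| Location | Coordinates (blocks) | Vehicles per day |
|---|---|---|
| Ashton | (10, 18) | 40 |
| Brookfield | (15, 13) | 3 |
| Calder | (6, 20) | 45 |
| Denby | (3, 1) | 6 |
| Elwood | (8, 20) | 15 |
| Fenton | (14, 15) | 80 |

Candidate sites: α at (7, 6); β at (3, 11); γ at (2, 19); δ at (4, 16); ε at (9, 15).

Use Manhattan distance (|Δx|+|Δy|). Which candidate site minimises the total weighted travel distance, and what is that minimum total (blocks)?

ε, total 1154 blocks

Total weighted distance at each candidate:
  α (7, 6): total = 2879
  β (3, 11): total = 2612
  γ (2, 19): total = 2141
  δ (4, 16): total = 1728
  ε (9, 15): total = 1154
Minimum is at ε with total 1154 blocks.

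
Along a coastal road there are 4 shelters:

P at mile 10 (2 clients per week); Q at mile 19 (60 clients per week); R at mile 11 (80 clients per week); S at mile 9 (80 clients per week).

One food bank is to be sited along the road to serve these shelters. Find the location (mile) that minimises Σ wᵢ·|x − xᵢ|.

x = 11

For a sum of weighted absolute distances on a line, the optimum is the weighted median (not the mean). Total weight W = 222; half-weight = 111.
Sort by position and accumulate weight:
  mile 9 (S, w=80) → cum 80
  mile 10 (P, w=2) → cum 82
  mile 11 (R, w=80) → cum 162  ≥ 111 → median here
  mile 19 (Q, w=60) → cum 222
Optimal location: mile 11.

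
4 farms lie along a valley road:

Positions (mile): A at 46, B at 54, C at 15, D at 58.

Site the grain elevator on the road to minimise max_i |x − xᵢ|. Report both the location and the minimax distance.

location 36.5, max distance 21.5

The 1-center on a line is the midpoint of the two extreme points: leftmost at 15, rightmost at 58.
Optimal location = (15 + 58)/2 = 36.5; maximum distance = (58 − 15)/2 = 21.5.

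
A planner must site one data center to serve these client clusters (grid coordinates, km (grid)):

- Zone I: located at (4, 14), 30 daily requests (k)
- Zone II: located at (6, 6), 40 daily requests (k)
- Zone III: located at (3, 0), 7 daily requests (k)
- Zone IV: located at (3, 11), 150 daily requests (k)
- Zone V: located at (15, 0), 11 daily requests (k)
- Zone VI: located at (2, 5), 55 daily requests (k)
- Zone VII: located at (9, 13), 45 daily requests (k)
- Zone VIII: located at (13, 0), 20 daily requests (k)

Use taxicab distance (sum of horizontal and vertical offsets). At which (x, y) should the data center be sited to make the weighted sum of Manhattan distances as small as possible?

(3, 11)

Manhattan distance separates: Σwᵢ(|x−xᵢ|+|y−yᵢ|) = Σwᵢ|x−xᵢ| + Σwᵢ|y−yᵢ|, so x and y are optimised independently as 1-D weighted medians.
Total weight W = 358; half = 179.
x-coordinate, sorted with cumulative weight:
  x=2 (Zone VI, w=55) cum 55
  x=3 (Zone III, w=7) cum 62
  x=3 (Zone IV, w=150) cum 212  ← median
  x=4 (Zone I, w=30) cum 242
  x=6 (Zone II, w=40) cum 282
  x=9 (Zone VII, w=45) cum 327
  x=13 (Zone VIII, w=20) cum 347
  x=15 (Zone V, w=11) cum 358
⇒ x* = 3
y-coordinate, sorted with cumulative weight:
  y=0 (Zone III, w=7) cum 7
  y=0 (Zone V, w=11) cum 18
  y=0 (Zone VIII, w=20) cum 38
  y=5 (Zone VI, w=55) cum 93
  y=6 (Zone II, w=40) cum 133
  y=11 (Zone IV, w=150) cum 283  ← median
  y=13 (Zone VII, w=45) cum 328
  y=14 (Zone I, w=30) cum 358
⇒ y* = 11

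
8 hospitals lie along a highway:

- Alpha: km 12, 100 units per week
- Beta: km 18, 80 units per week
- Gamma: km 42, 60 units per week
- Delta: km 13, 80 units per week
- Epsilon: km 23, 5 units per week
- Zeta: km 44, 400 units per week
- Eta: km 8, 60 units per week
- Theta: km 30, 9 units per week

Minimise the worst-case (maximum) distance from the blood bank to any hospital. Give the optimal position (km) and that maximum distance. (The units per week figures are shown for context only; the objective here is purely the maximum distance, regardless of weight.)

location 26, max distance 18

The 1-center on a line is the midpoint of the two extreme points: leftmost at 8, rightmost at 44.
Optimal location = (8 + 44)/2 = 26; maximum distance = (44 − 8)/2 = 18.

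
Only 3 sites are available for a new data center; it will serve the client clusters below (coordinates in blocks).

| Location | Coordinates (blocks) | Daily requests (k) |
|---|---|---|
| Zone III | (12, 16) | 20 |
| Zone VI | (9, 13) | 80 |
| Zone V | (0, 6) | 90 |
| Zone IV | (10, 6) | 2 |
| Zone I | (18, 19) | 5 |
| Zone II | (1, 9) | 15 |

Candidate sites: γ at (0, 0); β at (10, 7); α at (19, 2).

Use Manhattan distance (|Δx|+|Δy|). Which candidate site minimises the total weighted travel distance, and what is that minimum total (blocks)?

β, total 2037 blocks

Total weighted distance at each candidate:
  γ (0, 0): total = 3227
  β (10, 7): total = 2037
  α (19, 2): total = 4661
Minimum is at β with total 2037 blocks.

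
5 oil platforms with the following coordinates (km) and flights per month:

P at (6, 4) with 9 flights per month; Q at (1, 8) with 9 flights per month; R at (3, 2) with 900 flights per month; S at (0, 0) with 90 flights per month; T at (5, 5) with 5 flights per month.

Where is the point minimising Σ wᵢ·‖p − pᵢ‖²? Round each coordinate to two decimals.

(2.75, 1.91)

The minimiser of Σwᵢ‖p−pᵢ‖² is the weighted centroid p* = (Σwᵢpᵢ)/(Σwᵢ).
Σwᵢ = 1013.
Σwᵢxᵢ = 9·6 + 9·1 + 900·3 + 90·0 + 5·5 = 2788.
Σwᵢyᵢ = 9·4 + 9·8 + 900·2 + 90·0 + 5·5 = 1933.
x* = 2788/1013 = 2.75, y* = 1933/1013 = 1.91.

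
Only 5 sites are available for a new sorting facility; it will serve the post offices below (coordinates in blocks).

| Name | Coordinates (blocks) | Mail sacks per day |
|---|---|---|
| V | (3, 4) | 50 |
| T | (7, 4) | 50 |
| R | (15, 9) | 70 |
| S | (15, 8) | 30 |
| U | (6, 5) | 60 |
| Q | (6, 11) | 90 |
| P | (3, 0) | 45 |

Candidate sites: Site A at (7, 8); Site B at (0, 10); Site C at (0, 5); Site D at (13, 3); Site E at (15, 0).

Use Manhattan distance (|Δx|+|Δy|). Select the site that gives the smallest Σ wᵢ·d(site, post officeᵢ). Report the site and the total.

Total weighted distance at each candidate:
  Site A (7, 8): total = 2610
  Site B (0, 10): total = 4605
  Site C (0, 5): total = 4270
  Site D (13, 3): total = 4145
  Site E (15, 0): total = 5450
Minimum is at Site A with total 2610 blocks.

Site A, total 2610 blocks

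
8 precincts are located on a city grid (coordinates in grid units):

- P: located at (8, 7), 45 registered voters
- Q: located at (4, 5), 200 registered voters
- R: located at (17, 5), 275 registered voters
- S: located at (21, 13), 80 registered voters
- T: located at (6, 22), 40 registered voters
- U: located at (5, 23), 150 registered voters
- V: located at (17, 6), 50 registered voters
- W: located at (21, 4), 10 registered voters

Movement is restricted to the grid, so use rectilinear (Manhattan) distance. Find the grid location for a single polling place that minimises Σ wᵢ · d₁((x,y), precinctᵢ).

(8, 5)

Manhattan distance separates: Σwᵢ(|x−xᵢ|+|y−yᵢ|) = Σwᵢ|x−xᵢ| + Σwᵢ|y−yᵢ|, so x and y are optimised independently as 1-D weighted medians.
Total weight W = 850; half = 425.
x-coordinate, sorted with cumulative weight:
  x=4 (Q, w=200) cum 200
  x=5 (U, w=150) cum 350
  x=6 (T, w=40) cum 390
  x=8 (P, w=45) cum 435  ← median
  x=17 (R, w=275) cum 710
  x=17 (V, w=50) cum 760
  x=21 (S, w=80) cum 840
  x=21 (W, w=10) cum 850
⇒ x* = 8
y-coordinate, sorted with cumulative weight:
  y=4 (W, w=10) cum 10
  y=5 (Q, w=200) cum 210
  y=5 (R, w=275) cum 485  ← median
  y=6 (V, w=50) cum 535
  y=7 (P, w=45) cum 580
  y=13 (S, w=80) cum 660
  y=22 (T, w=40) cum 700
  y=23 (U, w=150) cum 850
⇒ y* = 5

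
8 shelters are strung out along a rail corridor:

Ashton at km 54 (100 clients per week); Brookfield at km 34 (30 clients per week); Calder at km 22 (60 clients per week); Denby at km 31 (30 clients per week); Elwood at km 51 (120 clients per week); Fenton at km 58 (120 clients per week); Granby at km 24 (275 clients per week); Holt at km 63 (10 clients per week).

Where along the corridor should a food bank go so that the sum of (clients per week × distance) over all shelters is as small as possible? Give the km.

For a sum of weighted absolute distances on a line, the optimum is the weighted median (not the mean). Total weight W = 745; half-weight = 372.5.
Sort by position and accumulate weight:
  km 22 (Calder, w=60) → cum 60
  km 24 (Granby, w=275) → cum 335
  km 31 (Denby, w=30) → cum 365
  km 34 (Brookfield, w=30) → cum 395  ≥ 372.5 → median here
  km 51 (Elwood, w=120) → cum 515
  km 54 (Ashton, w=100) → cum 615
  km 58 (Fenton, w=120) → cum 735
  km 63 (Holt, w=10) → cum 745
Optimal location: km 34.

x = 34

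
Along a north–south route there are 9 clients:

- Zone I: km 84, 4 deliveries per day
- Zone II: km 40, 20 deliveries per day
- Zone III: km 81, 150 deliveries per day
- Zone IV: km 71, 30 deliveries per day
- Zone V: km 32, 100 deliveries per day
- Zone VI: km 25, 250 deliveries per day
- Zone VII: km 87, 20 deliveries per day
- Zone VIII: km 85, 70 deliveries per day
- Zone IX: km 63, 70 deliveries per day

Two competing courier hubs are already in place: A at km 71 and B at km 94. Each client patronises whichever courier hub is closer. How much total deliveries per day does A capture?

620

The indifferent point is the midpoint (71+94)/2 = 82.5; clients left of it (closer to A at 71) go to A, those right go to B.
  Zone VI at 25 (w=250) → A
  Zone V at 32 (w=100) → A
  Zone II at 40 (w=20) → A
  Zone IX at 63 (w=70) → A
  Zone IV at 71 (w=30) → A
  Zone III at 81 (w=150) → A
  Zone I at 84 (w=4) → B
  Zone VIII at 85 (w=70) → B
  Zone VII at 87 (w=20) → B
A captures 620; B captures 94.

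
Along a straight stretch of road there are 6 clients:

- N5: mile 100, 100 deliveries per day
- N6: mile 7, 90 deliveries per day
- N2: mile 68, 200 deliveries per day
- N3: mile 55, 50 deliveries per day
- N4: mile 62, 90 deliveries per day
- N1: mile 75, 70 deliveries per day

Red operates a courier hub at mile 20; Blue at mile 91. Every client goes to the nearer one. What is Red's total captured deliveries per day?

The indifferent point is the midpoint (20+91)/2 = 55.5; clients left of it (closer to Red at 20) go to Red, those right go to Blue.
  N6 at 7 (w=90) → Red
  N3 at 55 (w=50) → Red
  N4 at 62 (w=90) → Blue
  N2 at 68 (w=200) → Blue
  N1 at 75 (w=70) → Blue
  N5 at 100 (w=100) → Blue
Red captures 140; Blue captures 460.

140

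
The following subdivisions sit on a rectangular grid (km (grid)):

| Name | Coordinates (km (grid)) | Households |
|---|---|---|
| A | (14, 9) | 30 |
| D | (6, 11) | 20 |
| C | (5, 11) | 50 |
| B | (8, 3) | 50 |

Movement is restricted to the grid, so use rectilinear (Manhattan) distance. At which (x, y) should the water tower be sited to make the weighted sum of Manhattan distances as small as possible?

Manhattan distance separates: Σwᵢ(|x−xᵢ|+|y−yᵢ|) = Σwᵢ|x−xᵢ| + Σwᵢ|y−yᵢ|, so x and y are optimised independently as 1-D weighted medians.
Total weight W = 150; half = 75.
x-coordinate, sorted with cumulative weight:
  x=5 (C, w=50) cum 50
  x=6 (D, w=20) cum 70
  x=8 (B, w=50) cum 120  ← median
  x=14 (A, w=30) cum 150
⇒ x* = 8
y-coordinate, sorted with cumulative weight:
  y=3 (B, w=50) cum 50
  y=9 (A, w=30) cum 80  ← median
  y=11 (D, w=20) cum 100
  y=11 (C, w=50) cum 150
⇒ y* = 9

(8, 9)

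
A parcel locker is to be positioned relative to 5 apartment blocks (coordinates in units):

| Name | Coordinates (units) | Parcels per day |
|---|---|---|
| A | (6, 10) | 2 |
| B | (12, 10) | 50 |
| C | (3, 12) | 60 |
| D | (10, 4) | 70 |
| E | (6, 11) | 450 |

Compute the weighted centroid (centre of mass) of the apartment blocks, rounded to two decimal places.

The minimiser of Σwᵢ‖p−pᵢ‖² is the weighted centroid p* = (Σwᵢpᵢ)/(Σwᵢ).
Σwᵢ = 632.
Σwᵢxᵢ = 2·6 + 50·12 + 60·3 + 70·10 + 450·6 = 4192.
Σwᵢyᵢ = 2·10 + 50·10 + 60·12 + 70·4 + 450·11 = 6470.
x* = 4192/632 = 6.63, y* = 6470/632 = 10.24.

(6.63, 10.24)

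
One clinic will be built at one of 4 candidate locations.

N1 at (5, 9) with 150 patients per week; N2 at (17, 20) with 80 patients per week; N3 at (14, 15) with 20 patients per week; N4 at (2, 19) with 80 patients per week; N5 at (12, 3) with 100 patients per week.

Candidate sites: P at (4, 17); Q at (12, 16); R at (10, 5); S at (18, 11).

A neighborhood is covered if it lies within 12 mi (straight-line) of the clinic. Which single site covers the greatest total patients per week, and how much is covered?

Q, covering 330

Coverage radius r = 12 mi; a point is covered iff (Δx)²+(Δy)² ≤ 12² = 144.
  P (4, 17): covers {N1, N3, N4} → 250
  Q (12, 16): covers {N1, N2, N3, N4} → 330
  R (10, 5): covers {N1, N3, N5} → 270
  S (18, 11): covers {N2, N3, N5} → 200
Maximum coverage at Q: 330 patients per week.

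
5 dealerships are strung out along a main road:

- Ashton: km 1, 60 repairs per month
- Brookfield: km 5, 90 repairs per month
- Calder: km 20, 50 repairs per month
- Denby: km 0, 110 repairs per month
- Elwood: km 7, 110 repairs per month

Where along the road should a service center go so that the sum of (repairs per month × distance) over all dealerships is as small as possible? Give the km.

x = 5

For a sum of weighted absolute distances on a line, the optimum is the weighted median (not the mean). Total weight W = 420; half-weight = 210.
Sort by position and accumulate weight:
  km 0 (Denby, w=110) → cum 110
  km 1 (Ashton, w=60) → cum 170
  km 5 (Brookfield, w=90) → cum 260  ≥ 210 → median here
  km 7 (Elwood, w=110) → cum 370
  km 20 (Calder, w=50) → cum 420
Optimal location: km 5.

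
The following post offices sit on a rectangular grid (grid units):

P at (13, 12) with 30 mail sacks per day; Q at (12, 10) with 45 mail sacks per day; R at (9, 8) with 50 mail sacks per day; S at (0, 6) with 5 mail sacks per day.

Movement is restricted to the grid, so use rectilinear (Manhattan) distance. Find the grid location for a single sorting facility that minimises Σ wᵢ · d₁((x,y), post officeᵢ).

(12, 10)

Manhattan distance separates: Σwᵢ(|x−xᵢ|+|y−yᵢ|) = Σwᵢ|x−xᵢ| + Σwᵢ|y−yᵢ|, so x and y are optimised independently as 1-D weighted medians.
Total weight W = 130; half = 65.
x-coordinate, sorted with cumulative weight:
  x=0 (S, w=5) cum 5
  x=9 (R, w=50) cum 55
  x=12 (Q, w=45) cum 100  ← median
  x=13 (P, w=30) cum 130
⇒ x* = 12
y-coordinate, sorted with cumulative weight:
  y=6 (S, w=5) cum 5
  y=8 (R, w=50) cum 55
  y=10 (Q, w=45) cum 100  ← median
  y=12 (P, w=30) cum 130
⇒ y* = 10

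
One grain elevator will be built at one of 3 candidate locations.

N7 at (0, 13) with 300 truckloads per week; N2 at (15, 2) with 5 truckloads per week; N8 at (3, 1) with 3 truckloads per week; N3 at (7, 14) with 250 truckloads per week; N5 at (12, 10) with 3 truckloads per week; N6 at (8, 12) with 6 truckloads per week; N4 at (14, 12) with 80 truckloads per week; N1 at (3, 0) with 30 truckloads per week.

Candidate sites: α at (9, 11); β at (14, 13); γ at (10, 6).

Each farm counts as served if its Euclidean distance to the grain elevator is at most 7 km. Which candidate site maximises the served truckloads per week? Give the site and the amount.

Coverage radius r = 7 km; a point is covered iff (Δx)²+(Δy)² ≤ 7² = 49.
  α (9, 11): covers {N3, N5, N6, N4} → 339
  β (14, 13): covers {N5, N6, N4} → 89
  γ (10, 6): covers {N2, N5, N6} → 14
Maximum coverage at α: 339 truckloads per week.

α, covering 339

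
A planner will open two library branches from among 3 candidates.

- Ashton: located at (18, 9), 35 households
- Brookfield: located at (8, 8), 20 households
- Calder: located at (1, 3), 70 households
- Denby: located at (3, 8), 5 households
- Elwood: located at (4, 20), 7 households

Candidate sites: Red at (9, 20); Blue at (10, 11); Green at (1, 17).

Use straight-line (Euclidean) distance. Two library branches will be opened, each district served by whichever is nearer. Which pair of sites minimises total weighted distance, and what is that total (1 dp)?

{Blue, Green}, total 1271.4

Evaluate every pair (each demand assigned to the nearer of the two):
  {Blue, Green}: total = 1271.4
  {Red, Blue}: total = 1276.7
  {Red, Green}: total = 1781.3
Best pair: {Blue, Green} with total 1271.4.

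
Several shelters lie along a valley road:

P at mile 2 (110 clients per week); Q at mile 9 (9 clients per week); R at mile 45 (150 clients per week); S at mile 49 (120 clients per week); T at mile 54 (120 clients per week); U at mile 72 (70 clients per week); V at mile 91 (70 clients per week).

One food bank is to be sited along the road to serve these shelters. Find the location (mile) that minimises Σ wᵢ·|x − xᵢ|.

For a sum of weighted absolute distances on a line, the optimum is the weighted median (not the mean). Total weight W = 649; half-weight = 324.5.
Sort by position and accumulate weight:
  mile 2 (P, w=110) → cum 110
  mile 9 (Q, w=9) → cum 119
  mile 45 (R, w=150) → cum 269
  mile 49 (S, w=120) → cum 389  ≥ 324.5 → median here
  mile 54 (T, w=120) → cum 509
  mile 72 (U, w=70) → cum 579
  mile 91 (V, w=70) → cum 649
Optimal location: mile 49.

x = 49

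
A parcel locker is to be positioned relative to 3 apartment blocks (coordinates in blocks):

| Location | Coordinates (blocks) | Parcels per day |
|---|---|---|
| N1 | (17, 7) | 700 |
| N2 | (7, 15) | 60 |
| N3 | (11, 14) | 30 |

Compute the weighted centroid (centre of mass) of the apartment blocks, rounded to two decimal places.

The minimiser of Σwᵢ‖p−pᵢ‖² is the weighted centroid p* = (Σwᵢpᵢ)/(Σwᵢ).
Σwᵢ = 790.
Σwᵢxᵢ = 700·17 + 60·7 + 30·11 = 12650.
Σwᵢyᵢ = 700·7 + 60·15 + 30·14 = 6220.
x* = 12650/790 = 16.01, y* = 6220/790 = 7.87.

(16.01, 7.87)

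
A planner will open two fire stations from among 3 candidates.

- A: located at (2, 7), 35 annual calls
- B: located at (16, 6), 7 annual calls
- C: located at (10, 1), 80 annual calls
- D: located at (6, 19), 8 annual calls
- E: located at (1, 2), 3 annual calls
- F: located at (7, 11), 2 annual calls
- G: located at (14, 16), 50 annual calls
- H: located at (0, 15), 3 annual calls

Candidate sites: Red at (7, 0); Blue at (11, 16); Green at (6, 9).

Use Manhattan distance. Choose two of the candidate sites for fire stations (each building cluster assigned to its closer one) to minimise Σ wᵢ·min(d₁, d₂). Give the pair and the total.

{Red, Blue}, total 1137

Evaluate every pair (each demand assigned to the nearer of the two):
  {Red, Blue}: total = 1137
  {Red, Green}: total = 1517
  {Blue, Green}: total = 1553
Best pair: {Red, Blue} with total 1137.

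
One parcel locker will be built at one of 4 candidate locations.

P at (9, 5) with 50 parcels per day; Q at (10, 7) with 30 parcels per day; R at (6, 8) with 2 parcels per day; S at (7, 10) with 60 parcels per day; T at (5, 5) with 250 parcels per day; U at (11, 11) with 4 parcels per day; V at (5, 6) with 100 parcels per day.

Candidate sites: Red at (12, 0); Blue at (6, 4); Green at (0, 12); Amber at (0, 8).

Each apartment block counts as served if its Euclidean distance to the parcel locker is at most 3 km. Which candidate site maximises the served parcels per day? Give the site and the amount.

Blue, covering 350

Coverage radius r = 3 km; a point is covered iff (Δx)²+(Δy)² ≤ 3² = 9.
  Red (12, 0): covers {none} → 0
  Blue (6, 4): covers {T, V} → 350
  Green (0, 12): covers {none} → 0
  Amber (0, 8): covers {none} → 0
Maximum coverage at Blue: 350 parcels per day.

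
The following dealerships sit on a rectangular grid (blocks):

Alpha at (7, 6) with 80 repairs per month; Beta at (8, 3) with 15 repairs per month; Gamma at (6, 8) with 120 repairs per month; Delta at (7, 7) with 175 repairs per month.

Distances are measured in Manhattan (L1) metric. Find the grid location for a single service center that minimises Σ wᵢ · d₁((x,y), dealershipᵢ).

Manhattan distance separates: Σwᵢ(|x−xᵢ|+|y−yᵢ|) = Σwᵢ|x−xᵢ| + Σwᵢ|y−yᵢ|, so x and y are optimised independently as 1-D weighted medians.
Total weight W = 390; half = 195.
x-coordinate, sorted with cumulative weight:
  x=6 (Gamma, w=120) cum 120
  x=7 (Alpha, w=80) cum 200  ← median
  x=7 (Delta, w=175) cum 375
  x=8 (Beta, w=15) cum 390
⇒ x* = 7
y-coordinate, sorted with cumulative weight:
  y=3 (Beta, w=15) cum 15
  y=6 (Alpha, w=80) cum 95
  y=7 (Delta, w=175) cum 270  ← median
  y=8 (Gamma, w=120) cum 390
⇒ y* = 7

(7, 7)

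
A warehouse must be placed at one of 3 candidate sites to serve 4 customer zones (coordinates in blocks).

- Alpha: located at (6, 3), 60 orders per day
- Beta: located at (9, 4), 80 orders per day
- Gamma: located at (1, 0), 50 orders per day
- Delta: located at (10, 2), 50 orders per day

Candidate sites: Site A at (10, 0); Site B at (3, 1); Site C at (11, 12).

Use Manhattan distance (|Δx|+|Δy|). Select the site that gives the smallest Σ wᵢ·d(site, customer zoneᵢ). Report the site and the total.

Site A, total 1370 blocks

Total weighted distance at each candidate:
  Site A (10, 0): total = 1370
  Site B (3, 1): total = 1570
  Site C (11, 12): total = 3290
Minimum is at Site A with total 1370 blocks.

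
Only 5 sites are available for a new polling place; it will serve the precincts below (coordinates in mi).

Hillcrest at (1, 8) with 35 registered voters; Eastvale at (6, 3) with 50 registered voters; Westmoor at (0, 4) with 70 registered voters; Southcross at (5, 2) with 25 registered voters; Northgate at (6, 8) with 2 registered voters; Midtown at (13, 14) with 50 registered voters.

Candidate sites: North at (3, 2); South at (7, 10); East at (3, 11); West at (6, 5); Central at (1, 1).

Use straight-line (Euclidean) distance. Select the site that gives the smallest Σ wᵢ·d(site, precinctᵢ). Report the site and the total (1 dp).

West, total 1385.0 mi

Total weighted distance at each candidate:
  North (3, 2): total = 1476.3
  South (7, 10): total = 1791.5
  East (3, 11): total = 1847.5
  West (6, 5): total = 1385.0
  Central (1, 1): total = 1740.5
Minimum is at West with total 1385.0 mi.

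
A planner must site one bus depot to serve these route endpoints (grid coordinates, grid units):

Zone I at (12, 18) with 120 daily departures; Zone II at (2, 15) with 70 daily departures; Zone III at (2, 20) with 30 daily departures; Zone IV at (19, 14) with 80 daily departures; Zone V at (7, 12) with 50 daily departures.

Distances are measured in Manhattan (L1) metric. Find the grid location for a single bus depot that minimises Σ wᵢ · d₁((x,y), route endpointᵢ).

(12, 15)

Manhattan distance separates: Σwᵢ(|x−xᵢ|+|y−yᵢ|) = Σwᵢ|x−xᵢ| + Σwᵢ|y−yᵢ|, so x and y are optimised independently as 1-D weighted medians.
Total weight W = 350; half = 175.
x-coordinate, sorted with cumulative weight:
  x=2 (Zone II, w=70) cum 70
  x=2 (Zone III, w=30) cum 100
  x=7 (Zone V, w=50) cum 150
  x=12 (Zone I, w=120) cum 270  ← median
  x=19 (Zone IV, w=80) cum 350
⇒ x* = 12
y-coordinate, sorted with cumulative weight:
  y=12 (Zone V, w=50) cum 50
  y=14 (Zone IV, w=80) cum 130
  y=15 (Zone II, w=70) cum 200  ← median
  y=18 (Zone I, w=120) cum 320
  y=20 (Zone III, w=30) cum 350
⇒ y* = 15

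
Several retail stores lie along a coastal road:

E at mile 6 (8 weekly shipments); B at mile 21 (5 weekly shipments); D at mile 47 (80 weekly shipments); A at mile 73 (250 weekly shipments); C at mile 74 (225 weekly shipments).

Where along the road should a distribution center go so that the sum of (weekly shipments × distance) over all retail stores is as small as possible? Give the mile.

x = 73

For a sum of weighted absolute distances on a line, the optimum is the weighted median (not the mean). Total weight W = 568; half-weight = 284.
Sort by position and accumulate weight:
  mile 6 (E, w=8) → cum 8
  mile 21 (B, w=5) → cum 13
  mile 47 (D, w=80) → cum 93
  mile 73 (A, w=250) → cum 343  ≥ 284 → median here
  mile 74 (C, w=225) → cum 568
Optimal location: mile 73.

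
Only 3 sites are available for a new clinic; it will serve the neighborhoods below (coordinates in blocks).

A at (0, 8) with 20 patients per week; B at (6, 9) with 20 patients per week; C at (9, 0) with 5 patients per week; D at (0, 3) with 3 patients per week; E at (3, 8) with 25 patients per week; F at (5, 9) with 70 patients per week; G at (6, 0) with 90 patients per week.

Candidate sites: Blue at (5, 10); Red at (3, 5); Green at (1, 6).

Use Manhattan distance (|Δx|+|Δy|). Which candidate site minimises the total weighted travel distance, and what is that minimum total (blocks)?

Total weighted distance at each candidate:
  Blue (5, 10): total = 1446
  Red (3, 5): total = 1545
  Green (1, 6): total = 1882
Minimum is at Blue with total 1446 blocks.

Blue, total 1446 blocks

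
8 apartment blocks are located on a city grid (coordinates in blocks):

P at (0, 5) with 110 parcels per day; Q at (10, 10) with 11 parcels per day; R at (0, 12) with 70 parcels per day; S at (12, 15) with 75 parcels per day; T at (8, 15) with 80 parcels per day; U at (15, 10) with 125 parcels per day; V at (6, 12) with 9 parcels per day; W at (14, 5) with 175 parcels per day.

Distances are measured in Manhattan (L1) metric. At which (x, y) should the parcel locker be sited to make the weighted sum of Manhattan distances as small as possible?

Manhattan distance separates: Σwᵢ(|x−xᵢ|+|y−yᵢ|) = Σwᵢ|x−xᵢ| + Σwᵢ|y−yᵢ|, so x and y are optimised independently as 1-D weighted medians.
Total weight W = 655; half = 327.5.
x-coordinate, sorted with cumulative weight:
  x=0 (P, w=110) cum 110
  x=0 (R, w=70) cum 180
  x=6 (V, w=9) cum 189
  x=8 (T, w=80) cum 269
  x=10 (Q, w=11) cum 280
  x=12 (S, w=75) cum 355  ← median
  x=14 (W, w=175) cum 530
  x=15 (U, w=125) cum 655
⇒ x* = 12
y-coordinate, sorted with cumulative weight:
  y=5 (P, w=110) cum 110
  y=5 (W, w=175) cum 285
  y=10 (Q, w=11) cum 296
  y=10 (U, w=125) cum 421  ← median
  y=12 (R, w=70) cum 491
  y=12 (V, w=9) cum 500
  y=15 (S, w=75) cum 575
  y=15 (T, w=80) cum 655
⇒ y* = 10

(12, 10)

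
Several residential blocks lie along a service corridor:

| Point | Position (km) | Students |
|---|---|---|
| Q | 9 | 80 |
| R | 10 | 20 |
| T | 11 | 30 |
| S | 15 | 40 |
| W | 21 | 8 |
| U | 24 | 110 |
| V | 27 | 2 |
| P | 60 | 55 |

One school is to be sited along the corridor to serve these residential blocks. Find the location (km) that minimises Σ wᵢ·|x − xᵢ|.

x = 21

For a sum of weighted absolute distances on a line, the optimum is the weighted median (not the mean). Total weight W = 345; half-weight = 172.5.
Sort by position and accumulate weight:
  km 9 (Q, w=80) → cum 80
  km 10 (R, w=20) → cum 100
  km 11 (T, w=30) → cum 130
  km 15 (S, w=40) → cum 170
  km 21 (W, w=8) → cum 178  ≥ 172.5 → median here
  km 24 (U, w=110) → cum 288
  km 27 (V, w=2) → cum 290
  km 60 (P, w=55) → cum 345
Optimal location: km 21.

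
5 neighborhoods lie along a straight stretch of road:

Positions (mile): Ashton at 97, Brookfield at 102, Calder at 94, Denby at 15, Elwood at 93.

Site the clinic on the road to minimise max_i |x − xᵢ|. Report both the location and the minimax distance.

location 58.5, max distance 43.5

The 1-center on a line is the midpoint of the two extreme points: leftmost at 15, rightmost at 102.
Optimal location = (15 + 102)/2 = 58.5; maximum distance = (102 − 15)/2 = 43.5.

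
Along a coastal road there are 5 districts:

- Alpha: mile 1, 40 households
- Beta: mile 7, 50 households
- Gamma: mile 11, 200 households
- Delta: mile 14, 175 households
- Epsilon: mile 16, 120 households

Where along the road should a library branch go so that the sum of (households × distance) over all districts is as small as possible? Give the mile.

For a sum of weighted absolute distances on a line, the optimum is the weighted median (not the mean). Total weight W = 585; half-weight = 292.5.
Sort by position and accumulate weight:
  mile 1 (Alpha, w=40) → cum 40
  mile 7 (Beta, w=50) → cum 90
  mile 11 (Gamma, w=200) → cum 290
  mile 14 (Delta, w=175) → cum 465  ≥ 292.5 → median here
  mile 16 (Epsilon, w=120) → cum 585
Optimal location: mile 14.

x = 14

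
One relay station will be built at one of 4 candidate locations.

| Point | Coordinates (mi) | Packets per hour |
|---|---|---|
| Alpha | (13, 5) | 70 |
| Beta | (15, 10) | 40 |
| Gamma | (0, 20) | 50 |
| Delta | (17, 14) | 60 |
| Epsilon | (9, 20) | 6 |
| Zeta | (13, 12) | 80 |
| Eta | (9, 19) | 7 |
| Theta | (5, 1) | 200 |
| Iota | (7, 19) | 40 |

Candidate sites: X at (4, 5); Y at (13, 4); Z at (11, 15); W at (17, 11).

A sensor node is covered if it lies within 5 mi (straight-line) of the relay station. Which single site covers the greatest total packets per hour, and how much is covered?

Coverage radius r = 5 mi; a point is covered iff (Δx)²+(Δy)² ≤ 5² = 25.
  X (4, 5): covers {Theta} → 200
  Y (13, 4): covers {Alpha} → 70
  Z (11, 15): covers {Zeta, Eta} → 87
  W (17, 11): covers {Beta, Delta, Zeta} → 180
Maximum coverage at X: 200 packets per hour.

X, covering 200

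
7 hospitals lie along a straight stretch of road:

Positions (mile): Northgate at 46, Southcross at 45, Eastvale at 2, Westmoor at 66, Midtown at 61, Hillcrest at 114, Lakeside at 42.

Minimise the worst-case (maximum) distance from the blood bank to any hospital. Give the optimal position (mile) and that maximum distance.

The 1-center on a line is the midpoint of the two extreme points: leftmost at 2, rightmost at 114.
Optimal location = (2 + 114)/2 = 58; maximum distance = (114 − 2)/2 = 56.

location 58, max distance 56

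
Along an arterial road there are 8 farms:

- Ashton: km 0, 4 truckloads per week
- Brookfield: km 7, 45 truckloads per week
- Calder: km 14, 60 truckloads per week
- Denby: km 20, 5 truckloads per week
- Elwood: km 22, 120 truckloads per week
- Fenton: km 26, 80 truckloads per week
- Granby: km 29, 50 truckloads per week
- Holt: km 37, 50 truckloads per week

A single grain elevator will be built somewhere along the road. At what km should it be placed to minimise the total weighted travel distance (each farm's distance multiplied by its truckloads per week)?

For a sum of weighted absolute distances on a line, the optimum is the weighted median (not the mean). Total weight W = 414; half-weight = 207.
Sort by position and accumulate weight:
  km 0 (Ashton, w=4) → cum 4
  km 7 (Brookfield, w=45) → cum 49
  km 14 (Calder, w=60) → cum 109
  km 20 (Denby, w=5) → cum 114
  km 22 (Elwood, w=120) → cum 234  ≥ 207 → median here
  km 26 (Fenton, w=80) → cum 314
  km 29 (Granby, w=50) → cum 364
  km 37 (Holt, w=50) → cum 414
Optimal location: km 22.

x = 22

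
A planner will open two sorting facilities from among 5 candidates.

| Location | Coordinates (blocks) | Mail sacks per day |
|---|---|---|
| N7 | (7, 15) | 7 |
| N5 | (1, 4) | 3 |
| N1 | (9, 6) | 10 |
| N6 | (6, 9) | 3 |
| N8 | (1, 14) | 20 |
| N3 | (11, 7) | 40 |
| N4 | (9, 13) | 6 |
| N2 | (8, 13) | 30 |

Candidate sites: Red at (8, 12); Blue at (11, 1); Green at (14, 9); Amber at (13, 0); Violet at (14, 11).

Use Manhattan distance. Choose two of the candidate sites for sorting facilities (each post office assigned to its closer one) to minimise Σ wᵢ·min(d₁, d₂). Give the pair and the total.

Evaluate every pair (each demand assigned to the nearer of the two):
  {Red, Green}: total = 580
  {Red, Blue}: total = 614
  {Red, Violet}: total = 660
  {Red, Amber}: total = 700
  {Green, Violet}: total = 1037
  {Blue, Violet}: total = 1058
  {Amber, Violet}: total = 1137
  {Blue, Green}: total = 1138
  {Green, Amber}: total = 1157
  {Blue, Amber}: total = 1508
Best pair: {Red, Green} with total 580.

{Red, Green}, total 580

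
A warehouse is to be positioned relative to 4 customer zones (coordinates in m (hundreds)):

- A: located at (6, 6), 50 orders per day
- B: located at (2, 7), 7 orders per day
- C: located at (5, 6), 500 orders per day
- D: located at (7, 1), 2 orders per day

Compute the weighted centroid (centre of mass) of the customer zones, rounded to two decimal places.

The minimiser of Σwᵢ‖p−pᵢ‖² is the weighted centroid p* = (Σwᵢpᵢ)/(Σwᵢ).
Σwᵢ = 559.
Σwᵢxᵢ = 50·6 + 7·2 + 500·5 + 2·7 = 2828.
Σwᵢyᵢ = 50·6 + 7·7 + 500·6 + 2·1 = 3351.
x* = 2828/559 = 5.06, y* = 3351/559 = 5.99.

(5.06, 5.99)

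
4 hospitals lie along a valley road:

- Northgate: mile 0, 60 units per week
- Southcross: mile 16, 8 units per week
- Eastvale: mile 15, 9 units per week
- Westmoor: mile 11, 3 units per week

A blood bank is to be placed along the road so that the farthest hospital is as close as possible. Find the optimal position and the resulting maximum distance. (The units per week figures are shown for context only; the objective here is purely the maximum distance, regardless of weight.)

location 8, max distance 8

The 1-center on a line is the midpoint of the two extreme points: leftmost at 0, rightmost at 16.
Optimal location = (0 + 16)/2 = 8; maximum distance = (16 − 0)/2 = 8.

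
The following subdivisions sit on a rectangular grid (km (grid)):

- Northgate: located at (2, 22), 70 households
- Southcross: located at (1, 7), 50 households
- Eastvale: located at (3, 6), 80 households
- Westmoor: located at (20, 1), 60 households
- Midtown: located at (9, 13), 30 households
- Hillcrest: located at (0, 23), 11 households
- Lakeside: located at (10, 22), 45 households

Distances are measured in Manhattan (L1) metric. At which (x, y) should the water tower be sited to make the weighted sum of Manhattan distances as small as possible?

(3, 7)

Manhattan distance separates: Σwᵢ(|x−xᵢ|+|y−yᵢ|) = Σwᵢ|x−xᵢ| + Σwᵢ|y−yᵢ|, so x and y are optimised independently as 1-D weighted medians.
Total weight W = 346; half = 173.
x-coordinate, sorted with cumulative weight:
  x=0 (Hillcrest, w=11) cum 11
  x=1 (Southcross, w=50) cum 61
  x=2 (Northgate, w=70) cum 131
  x=3 (Eastvale, w=80) cum 211  ← median
  x=9 (Midtown, w=30) cum 241
  x=10 (Lakeside, w=45) cum 286
  x=20 (Westmoor, w=60) cum 346
⇒ x* = 3
y-coordinate, sorted with cumulative weight:
  y=1 (Westmoor, w=60) cum 60
  y=6 (Eastvale, w=80) cum 140
  y=7 (Southcross, w=50) cum 190  ← median
  y=13 (Midtown, w=30) cum 220
  y=22 (Northgate, w=70) cum 290
  y=22 (Lakeside, w=45) cum 335
  y=23 (Hillcrest, w=11) cum 346
⇒ y* = 7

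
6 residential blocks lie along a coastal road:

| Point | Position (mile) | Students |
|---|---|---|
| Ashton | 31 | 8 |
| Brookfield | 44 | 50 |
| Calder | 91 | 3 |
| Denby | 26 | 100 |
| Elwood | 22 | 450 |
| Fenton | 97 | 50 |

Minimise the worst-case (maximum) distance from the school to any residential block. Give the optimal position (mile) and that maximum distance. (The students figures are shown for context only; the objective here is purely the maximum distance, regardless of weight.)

location 59.5, max distance 37.5

The 1-center on a line is the midpoint of the two extreme points: leftmost at 22, rightmost at 97.
Optimal location = (22 + 97)/2 = 59.5; maximum distance = (97 − 22)/2 = 37.5.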